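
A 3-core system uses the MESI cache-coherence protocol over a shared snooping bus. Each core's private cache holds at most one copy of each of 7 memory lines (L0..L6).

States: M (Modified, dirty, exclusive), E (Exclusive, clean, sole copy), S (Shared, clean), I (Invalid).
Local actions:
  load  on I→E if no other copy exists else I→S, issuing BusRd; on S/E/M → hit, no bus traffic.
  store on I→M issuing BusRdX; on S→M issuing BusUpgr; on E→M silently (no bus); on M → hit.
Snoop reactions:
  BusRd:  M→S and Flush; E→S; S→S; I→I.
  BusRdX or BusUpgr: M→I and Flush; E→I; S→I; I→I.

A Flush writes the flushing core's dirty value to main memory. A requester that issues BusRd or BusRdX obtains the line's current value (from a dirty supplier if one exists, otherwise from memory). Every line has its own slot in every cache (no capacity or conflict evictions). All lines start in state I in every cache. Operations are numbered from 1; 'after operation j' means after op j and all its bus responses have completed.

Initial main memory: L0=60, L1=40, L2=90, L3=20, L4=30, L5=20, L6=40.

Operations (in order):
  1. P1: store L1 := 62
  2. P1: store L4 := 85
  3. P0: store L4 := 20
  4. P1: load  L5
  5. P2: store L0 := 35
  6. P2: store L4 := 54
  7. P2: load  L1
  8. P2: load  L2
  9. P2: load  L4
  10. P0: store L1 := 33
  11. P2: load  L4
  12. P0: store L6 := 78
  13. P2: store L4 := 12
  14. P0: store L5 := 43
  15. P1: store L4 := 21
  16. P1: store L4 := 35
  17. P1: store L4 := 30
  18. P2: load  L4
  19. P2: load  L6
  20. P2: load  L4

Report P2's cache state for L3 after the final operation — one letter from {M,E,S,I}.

[1] P1: store L1 := 62 | P0:I, P1:M(62), P2:I | bus: BusRdX
[2] P1: store L4 := 85 | P0:I, P1:M(85), P2:I | bus: BusRdX
[3] P0: store L4 := 20 | P0:M(20), P1:I, P2:I | bus: BusRdX,Flush
[4] P1: load  L5 | P0:I, P1:E(20), P2:I | bus: BusRd
[5] P2: store L0 := 35 | P0:I, P1:I, P2:M(35) | bus: BusRdX
[6] P2: store L4 := 54 | P0:I, P1:I, P2:M(54) | bus: BusRdX,Flush
[7] P2: load  L1 | P0:I, P1:S(62), P2:S(62) | bus: BusRd,Flush
[8] P2: load  L2 | P0:I, P1:I, P2:E(90) | bus: BusRd
[9] P2: load  L4 | P0:I, P1:I, P2:M(54) | bus: none
[10] P0: store L1 := 33 | P0:M(33), P1:I, P2:I | bus: BusRdX
[11] P2: load  L4 | P0:I, P1:I, P2:M(54) | bus: none
[12] P0: store L6 := 78 | P0:M(78), P1:I, P2:I | bus: BusRdX
[13] P2: store L4 := 12 | P0:I, P1:I, P2:M(12) | bus: none
[14] P0: store L5 := 43 | P0:M(43), P1:I, P2:I | bus: BusRdX
[15] P1: store L4 := 21 | P0:I, P1:M(21), P2:I | bus: BusRdX,Flush
[16] P1: store L4 := 35 | P0:I, P1:M(35), P2:I | bus: none
[17] P1: store L4 := 30 | P0:I, P1:M(30), P2:I | bus: none
[18] P2: load  L4 | P0:I, P1:S(30), P2:S(30) | bus: BusRd,Flush
[19] P2: load  L6 | P0:S(78), P1:I, P2:S(78) | bus: BusRd,Flush
[20] P2: load  L4 | P0:I, P1:S(30), P2:S(30) | bus: none

state = I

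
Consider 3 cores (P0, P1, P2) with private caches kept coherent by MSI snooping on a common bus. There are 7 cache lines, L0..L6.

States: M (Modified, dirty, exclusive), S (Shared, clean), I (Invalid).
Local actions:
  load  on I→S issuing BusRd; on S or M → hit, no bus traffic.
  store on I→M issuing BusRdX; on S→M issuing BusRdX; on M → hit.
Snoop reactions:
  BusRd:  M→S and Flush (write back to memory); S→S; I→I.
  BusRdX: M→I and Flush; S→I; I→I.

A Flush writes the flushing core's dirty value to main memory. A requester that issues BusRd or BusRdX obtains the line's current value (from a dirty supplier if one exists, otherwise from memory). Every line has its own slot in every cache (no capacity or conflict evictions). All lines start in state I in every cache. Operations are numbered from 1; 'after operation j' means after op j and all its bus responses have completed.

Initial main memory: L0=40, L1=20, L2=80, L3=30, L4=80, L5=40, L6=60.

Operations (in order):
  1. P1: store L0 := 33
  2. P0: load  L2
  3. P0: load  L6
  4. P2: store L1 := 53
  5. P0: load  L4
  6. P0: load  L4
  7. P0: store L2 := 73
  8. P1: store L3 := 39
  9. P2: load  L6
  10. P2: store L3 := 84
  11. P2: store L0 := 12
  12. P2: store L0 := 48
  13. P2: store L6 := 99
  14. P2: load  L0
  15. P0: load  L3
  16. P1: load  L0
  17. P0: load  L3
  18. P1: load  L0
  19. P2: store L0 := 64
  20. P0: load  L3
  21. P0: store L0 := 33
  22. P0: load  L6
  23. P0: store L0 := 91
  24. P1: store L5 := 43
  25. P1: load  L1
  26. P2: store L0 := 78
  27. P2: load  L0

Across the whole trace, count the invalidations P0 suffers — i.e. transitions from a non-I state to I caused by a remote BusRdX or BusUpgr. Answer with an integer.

  op1 P1: store L0 := 33 → I/M/I on L0; bus BusRdX; mem=40
  op2 P0: load  L2 → S/I/I on L2; bus BusRd; mem=80
  op3 P0: load  L6 → S/I/I on L6; bus BusRd; mem=60
  op4 P2: store L1 := 53 → I/I/M on L1; bus BusRdX; mem=20
  op5 P0: load  L4 → S/I/I on L4; bus BusRd; mem=80
  op6 P0: load  L4 → S/I/I on L4; bus (none); mem=80
  op7 P0: store L2 := 73 → M/I/I on L2; bus BusRdX; mem=80
  op8 P1: store L3 := 39 → I/M/I on L3; bus BusRdX; mem=30
  op9 P2: load  L6 → S/I/S on L6; bus BusRd; mem=60
  op10 P2: store L3 := 84 → I/I/M on L3; bus BusRdX Flush; mem=39
  op11 P2: store L0 := 12 → I/I/M on L0; bus BusRdX Flush; mem=33
  op12 P2: store L0 := 48 → I/I/M on L0; bus (none); mem=33
  op13 P2: store L6 := 99 → I/I/M on L6; bus BusRdX; mem=60
  op14 P2: load  L0 → I/I/M on L0; bus (none); mem=33
  op15 P0: load  L3 → S/I/S on L3; bus BusRd Flush; mem=84
  op16 P1: load  L0 → I/S/S on L0; bus BusRd Flush; mem=48
  op17 P0: load  L3 → S/I/S on L3; bus (none); mem=84
  op18 P1: load  L0 → I/S/S on L0; bus (none); mem=48
  op19 P2: store L0 := 64 → I/I/M on L0; bus BusRdX; mem=48
  op20 P0: load  L3 → S/I/S on L3; bus (none); mem=84
  op21 P0: store L0 := 33 → M/I/I on L0; bus BusRdX Flush; mem=64
  op22 P0: load  L6 → S/I/S on L6; bus BusRd Flush; mem=99
  op23 P0: store L0 := 91 → M/I/I on L0; bus (none); mem=64
  op24 P1: store L5 := 43 → I/M/I on L5; bus BusRdX; mem=40
  op25 P1: load  L1 → I/S/S on L1; bus BusRd Flush; mem=53
  op26 P2: store L0 := 78 → I/I/M on L0; bus BusRdX Flush; mem=91
  op27 P2: load  L0 → I/I/M on L0; bus (none); mem=91

invalidations = 2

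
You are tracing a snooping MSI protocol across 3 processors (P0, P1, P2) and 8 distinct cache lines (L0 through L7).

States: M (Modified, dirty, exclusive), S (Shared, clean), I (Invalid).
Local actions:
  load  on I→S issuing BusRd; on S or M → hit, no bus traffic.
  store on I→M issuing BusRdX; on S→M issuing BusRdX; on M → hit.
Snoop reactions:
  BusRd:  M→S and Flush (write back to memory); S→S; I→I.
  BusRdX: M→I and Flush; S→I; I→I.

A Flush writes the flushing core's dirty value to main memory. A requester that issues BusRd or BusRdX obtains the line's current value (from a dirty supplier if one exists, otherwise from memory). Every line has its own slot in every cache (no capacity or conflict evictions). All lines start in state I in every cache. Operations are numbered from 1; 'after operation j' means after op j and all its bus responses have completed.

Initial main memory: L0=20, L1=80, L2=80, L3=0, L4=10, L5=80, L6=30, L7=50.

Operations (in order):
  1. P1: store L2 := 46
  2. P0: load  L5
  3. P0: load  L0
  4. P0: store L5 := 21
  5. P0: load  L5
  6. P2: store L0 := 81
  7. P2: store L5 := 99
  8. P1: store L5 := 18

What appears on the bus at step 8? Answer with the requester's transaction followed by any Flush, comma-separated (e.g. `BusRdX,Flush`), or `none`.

bus = BusRdX,Flush

1. P1: store L2 := 46  bus=[BusRdX]  L2: P0=I P1=M P2=I  mem[L2]=80
2. P0: load  L5  bus=[BusRd]  L5: P0=S P1=I P2=I  mem[L5]=80
3. P0: load  L0  bus=[BusRd]  L0: P0=S P1=I P2=I  mem[L0]=20
4. P0: store L5 := 21  bus=[BusRdX]  L5: P0=M P1=I P2=I  mem[L5]=80
5. P0: load  L5  bus=[-]  L5: P0=M P1=I P2=I  mem[L5]=80
6. P2: store L0 := 81  bus=[BusRdX]  L0: P0=I P1=I P2=M  mem[L0]=20
7. P2: store L5 := 99  bus=[BusRdX,Flush]  L5: P0=I P1=I P2=M  mem[L5]=21
8. P1: store L5 := 18  bus=[BusRdX,Flush]  L5: P0=I P1=M P2=I  mem[L5]=99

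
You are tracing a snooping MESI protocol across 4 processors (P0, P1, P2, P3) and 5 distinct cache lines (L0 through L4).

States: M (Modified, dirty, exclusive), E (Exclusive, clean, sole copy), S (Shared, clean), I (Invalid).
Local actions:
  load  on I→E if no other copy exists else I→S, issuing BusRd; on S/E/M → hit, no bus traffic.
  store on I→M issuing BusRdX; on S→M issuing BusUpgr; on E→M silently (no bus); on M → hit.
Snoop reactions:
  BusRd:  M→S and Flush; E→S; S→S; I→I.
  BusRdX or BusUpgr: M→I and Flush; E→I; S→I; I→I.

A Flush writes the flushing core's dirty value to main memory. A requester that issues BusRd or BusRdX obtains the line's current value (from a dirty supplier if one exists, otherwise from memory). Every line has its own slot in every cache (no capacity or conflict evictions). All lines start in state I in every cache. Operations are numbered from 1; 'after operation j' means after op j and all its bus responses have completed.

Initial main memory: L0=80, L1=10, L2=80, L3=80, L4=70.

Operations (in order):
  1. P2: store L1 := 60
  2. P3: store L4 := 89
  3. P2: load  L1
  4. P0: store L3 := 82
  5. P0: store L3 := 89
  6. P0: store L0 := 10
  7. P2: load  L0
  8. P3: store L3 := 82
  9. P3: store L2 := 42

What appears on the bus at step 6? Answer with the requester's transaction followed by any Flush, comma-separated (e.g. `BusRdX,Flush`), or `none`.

1. P2: store L1 := 60  bus=[BusRdX]  L1: P0=I P1=I P2=M P3=I  mem[L1]=10
2. P3: store L4 := 89  bus=[BusRdX]  L4: P0=I P1=I P2=I P3=M  mem[L4]=70
3. P2: load  L1  bus=[-]  L1: P0=I P1=I P2=M P3=I  mem[L1]=10
4. P0: store L3 := 82  bus=[BusRdX]  L3: P0=M P1=I P2=I P3=I  mem[L3]=80
5. P0: store L3 := 89  bus=[-]  L3: P0=M P1=I P2=I P3=I  mem[L3]=80
6. P0: store L0 := 10  bus=[BusRdX]  L0: P0=M P1=I P2=I P3=I  mem[L0]=80
7. P2: load  L0  bus=[BusRd,Flush]  L0: P0=S P1=I P2=S P3=I  mem[L0]=10
8. P3: store L3 := 82  bus=[BusRdX,Flush]  L3: P0=I P1=I P2=I P3=M  mem[L3]=89
9. P3: store L2 := 42  bus=[BusRdX]  L2: P0=I P1=I P2=I P3=M  mem[L2]=80

bus = BusRdX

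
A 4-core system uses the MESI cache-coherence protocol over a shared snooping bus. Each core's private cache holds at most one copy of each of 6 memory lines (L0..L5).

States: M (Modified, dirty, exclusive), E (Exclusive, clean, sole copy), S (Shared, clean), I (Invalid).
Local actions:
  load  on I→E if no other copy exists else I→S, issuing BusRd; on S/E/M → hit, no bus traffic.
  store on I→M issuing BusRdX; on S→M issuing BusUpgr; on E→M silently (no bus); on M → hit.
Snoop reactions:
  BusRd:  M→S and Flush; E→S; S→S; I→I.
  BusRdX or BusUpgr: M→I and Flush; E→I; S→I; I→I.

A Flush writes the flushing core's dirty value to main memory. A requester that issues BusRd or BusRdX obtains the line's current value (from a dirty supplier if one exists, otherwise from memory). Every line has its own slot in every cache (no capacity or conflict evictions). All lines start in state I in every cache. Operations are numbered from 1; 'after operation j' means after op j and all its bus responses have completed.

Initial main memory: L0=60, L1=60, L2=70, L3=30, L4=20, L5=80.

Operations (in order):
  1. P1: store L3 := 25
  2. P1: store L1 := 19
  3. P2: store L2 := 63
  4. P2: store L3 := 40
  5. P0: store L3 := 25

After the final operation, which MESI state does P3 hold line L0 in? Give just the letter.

state = I

1. P1: store L3 := 25  bus=[BusRdX]  L3: P0=I P1=M P2=I P3=I  mem[L3]=30
2. P1: store L1 := 19  bus=[BusRdX]  L1: P0=I P1=M P2=I P3=I  mem[L1]=60
3. P2: store L2 := 63  bus=[BusRdX]  L2: P0=I P1=I P2=M P3=I  mem[L2]=70
4. P2: store L3 := 40  bus=[BusRdX,Flush]  L3: P0=I P1=I P2=M P3=I  mem[L3]=25
5. P0: store L3 := 25  bus=[BusRdX,Flush]  L3: P0=M P1=I P2=I P3=I  mem[L3]=40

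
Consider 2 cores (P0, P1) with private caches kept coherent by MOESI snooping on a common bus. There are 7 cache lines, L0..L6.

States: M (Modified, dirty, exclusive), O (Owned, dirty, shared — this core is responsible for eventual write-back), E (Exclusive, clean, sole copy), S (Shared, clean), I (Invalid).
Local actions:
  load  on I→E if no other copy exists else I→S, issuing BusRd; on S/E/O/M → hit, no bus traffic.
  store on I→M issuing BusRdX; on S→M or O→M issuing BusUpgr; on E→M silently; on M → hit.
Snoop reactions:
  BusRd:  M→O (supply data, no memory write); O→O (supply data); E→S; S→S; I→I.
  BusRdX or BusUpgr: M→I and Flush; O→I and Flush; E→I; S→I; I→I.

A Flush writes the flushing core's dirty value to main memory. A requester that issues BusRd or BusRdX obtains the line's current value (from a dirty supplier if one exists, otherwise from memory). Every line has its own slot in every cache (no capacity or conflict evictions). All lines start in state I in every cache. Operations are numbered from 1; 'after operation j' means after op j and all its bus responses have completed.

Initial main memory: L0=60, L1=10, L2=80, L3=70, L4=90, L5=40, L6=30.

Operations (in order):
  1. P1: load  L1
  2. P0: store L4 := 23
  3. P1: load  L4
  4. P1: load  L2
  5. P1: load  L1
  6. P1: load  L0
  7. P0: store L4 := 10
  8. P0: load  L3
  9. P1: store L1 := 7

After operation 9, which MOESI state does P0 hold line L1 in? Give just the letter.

[1] P1: load  L1 | P0:I, P1:E(10) | bus: BusRd
[2] P0: store L4 := 23 | P0:M(23), P1:I | bus: BusRdX
[3] P1: load  L4 | P0:O(23), P1:S(23) | bus: BusRd
[4] P1: load  L2 | P0:I, P1:E(80) | bus: BusRd
[5] P1: load  L1 | P0:I, P1:E(10) | bus: none
[6] P1: load  L0 | P0:I, P1:E(60) | bus: BusRd
[7] P0: store L4 := 10 | P0:M(10), P1:I | bus: BusUpgr
[8] P0: load  L3 | P0:E(70), P1:I | bus: BusRd
[9] P1: store L1 := 7 | P0:I, P1:M(7) | bus: none

state = I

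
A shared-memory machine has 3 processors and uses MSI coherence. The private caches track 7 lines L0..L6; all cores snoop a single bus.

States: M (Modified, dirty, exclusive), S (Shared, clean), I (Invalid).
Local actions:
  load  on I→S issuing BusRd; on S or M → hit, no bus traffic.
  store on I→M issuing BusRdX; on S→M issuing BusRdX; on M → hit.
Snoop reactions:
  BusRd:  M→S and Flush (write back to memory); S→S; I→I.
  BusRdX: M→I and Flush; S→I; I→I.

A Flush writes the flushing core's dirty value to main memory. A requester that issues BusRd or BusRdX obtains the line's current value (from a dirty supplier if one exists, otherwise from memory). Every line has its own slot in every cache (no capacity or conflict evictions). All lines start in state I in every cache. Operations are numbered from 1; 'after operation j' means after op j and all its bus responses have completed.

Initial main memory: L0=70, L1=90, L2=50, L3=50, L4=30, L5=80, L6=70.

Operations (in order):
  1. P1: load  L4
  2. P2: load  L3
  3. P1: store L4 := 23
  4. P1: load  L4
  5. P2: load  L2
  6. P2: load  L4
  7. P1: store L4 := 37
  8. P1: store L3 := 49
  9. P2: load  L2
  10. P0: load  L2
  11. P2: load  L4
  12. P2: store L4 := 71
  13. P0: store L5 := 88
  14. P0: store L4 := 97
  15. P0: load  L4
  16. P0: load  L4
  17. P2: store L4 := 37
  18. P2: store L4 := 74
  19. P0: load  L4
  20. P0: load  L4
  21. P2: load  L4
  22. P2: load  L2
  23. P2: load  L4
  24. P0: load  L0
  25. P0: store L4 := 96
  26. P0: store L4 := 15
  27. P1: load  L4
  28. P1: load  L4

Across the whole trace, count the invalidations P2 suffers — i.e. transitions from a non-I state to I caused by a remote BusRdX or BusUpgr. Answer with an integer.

step 1: P1: load  L4  ⟶  ISI  (L4)  txn=BusRd  M[L4]=30
step 2: P2: load  L3  ⟶  IIS  (L3)  txn=BusRd  M[L3]=50
step 3: P1: store L4 := 23  ⟶  IMI  (L4)  txn=BusRdX  M[L4]=30
step 4: P1: load  L4  ⟶  IMI  (L4)  txn=∅  M[L4]=30
step 5: P2: load  L2  ⟶  IIS  (L2)  txn=BusRd  M[L2]=50
step 6: P2: load  L4  ⟶  ISS  (L4)  txn=BusRd+Flush  M[L4]=23
step 7: P1: store L4 := 37  ⟶  IMI  (L4)  txn=BusRdX  M[L4]=23
step 8: P1: store L3 := 49  ⟶  IMI  (L3)  txn=BusRdX  M[L3]=50
step 9: P2: load  L2  ⟶  IIS  (L2)  txn=∅  M[L2]=50
step 10: P0: load  L2  ⟶  SIS  (L2)  txn=BusRd  M[L2]=50
step 11: P2: load  L4  ⟶  ISS  (L4)  txn=BusRd+Flush  M[L4]=37
step 12: P2: store L4 := 71  ⟶  IIM  (L4)  txn=BusRdX  M[L4]=37
step 13: P0: store L5 := 88  ⟶  MII  (L5)  txn=BusRdX  M[L5]=80
step 14: P0: store L4 := 97  ⟶  MII  (L4)  txn=BusRdX+Flush  M[L4]=71
step 15: P0: load  L4  ⟶  MII  (L4)  txn=∅  M[L4]=71
step 16: P0: load  L4  ⟶  MII  (L4)  txn=∅  M[L4]=71
step 17: P2: store L4 := 37  ⟶  IIM  (L4)  txn=BusRdX+Flush  M[L4]=97
step 18: P2: store L4 := 74  ⟶  IIM  (L4)  txn=∅  M[L4]=97
step 19: P0: load  L4  ⟶  SIS  (L4)  txn=BusRd+Flush  M[L4]=74
step 20: P0: load  L4  ⟶  SIS  (L4)  txn=∅  M[L4]=74
step 21: P2: load  L4  ⟶  SIS  (L4)  txn=∅  M[L4]=74
step 22: P2: load  L2  ⟶  SIS  (L2)  txn=∅  M[L2]=50
step 23: P2: load  L4  ⟶  SIS  (L4)  txn=∅  M[L4]=74
step 24: P0: load  L0  ⟶  SII  (L0)  txn=BusRd  M[L0]=70
step 25: P0: store L4 := 96  ⟶  MII  (L4)  txn=BusRdX  M[L4]=74
step 26: P0: store L4 := 15  ⟶  MII  (L4)  txn=∅  M[L4]=74
step 27: P1: load  L4  ⟶  SSI  (L4)  txn=BusRd+Flush  M[L4]=15
step 28: P1: load  L4  ⟶  SSI  (L4)  txn=∅  M[L4]=15

invalidations = 4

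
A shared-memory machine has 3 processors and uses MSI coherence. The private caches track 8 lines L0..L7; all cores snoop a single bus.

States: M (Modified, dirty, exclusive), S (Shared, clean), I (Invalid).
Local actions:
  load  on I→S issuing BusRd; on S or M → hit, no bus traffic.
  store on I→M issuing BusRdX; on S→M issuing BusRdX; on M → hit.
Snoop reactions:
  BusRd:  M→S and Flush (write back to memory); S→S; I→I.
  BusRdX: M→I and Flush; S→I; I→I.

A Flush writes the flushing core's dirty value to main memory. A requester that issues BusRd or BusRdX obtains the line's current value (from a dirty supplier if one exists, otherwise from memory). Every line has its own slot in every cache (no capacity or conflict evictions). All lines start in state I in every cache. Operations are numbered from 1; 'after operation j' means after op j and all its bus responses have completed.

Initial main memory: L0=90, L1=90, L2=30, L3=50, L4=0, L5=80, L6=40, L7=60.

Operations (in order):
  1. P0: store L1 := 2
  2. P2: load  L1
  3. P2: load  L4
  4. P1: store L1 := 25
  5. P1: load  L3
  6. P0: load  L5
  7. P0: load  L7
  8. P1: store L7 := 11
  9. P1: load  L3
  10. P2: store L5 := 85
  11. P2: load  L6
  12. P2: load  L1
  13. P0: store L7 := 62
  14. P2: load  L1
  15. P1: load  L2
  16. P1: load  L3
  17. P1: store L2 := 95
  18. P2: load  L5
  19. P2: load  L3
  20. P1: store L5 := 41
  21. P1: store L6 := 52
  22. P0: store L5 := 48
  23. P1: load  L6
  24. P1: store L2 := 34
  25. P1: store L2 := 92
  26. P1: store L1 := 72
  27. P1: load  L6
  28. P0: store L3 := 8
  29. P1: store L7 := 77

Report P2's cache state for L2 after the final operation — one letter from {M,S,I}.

[1] P0: store L1 := 2 | P0:M(2), P1:I, P2:I | bus: BusRdX
[2] P2: load  L1 | P0:S(2), P1:I, P2:S(2) | bus: BusRd,Flush
[3] P2: load  L4 | P0:I, P1:I, P2:S(0) | bus: BusRd
[4] P1: store L1 := 25 | P0:I, P1:M(25), P2:I | bus: BusRdX
[5] P1: load  L3 | P0:I, P1:S(50), P2:I | bus: BusRd
[6] P0: load  L5 | P0:S(80), P1:I, P2:I | bus: BusRd
[7] P0: load  L7 | P0:S(60), P1:I, P2:I | bus: BusRd
[8] P1: store L7 := 11 | P0:I, P1:M(11), P2:I | bus: BusRdX
[9] P1: load  L3 | P0:I, P1:S(50), P2:I | bus: none
[10] P2: store L5 := 85 | P0:I, P1:I, P2:M(85) | bus: BusRdX
[11] P2: load  L6 | P0:I, P1:I, P2:S(40) | bus: BusRd
[12] P2: load  L1 | P0:I, P1:S(25), P2:S(25) | bus: BusRd,Flush
[13] P0: store L7 := 62 | P0:M(62), P1:I, P2:I | bus: BusRdX,Flush
[14] P2: load  L1 | P0:I, P1:S(25), P2:S(25) | bus: none
[15] P1: load  L2 | P0:I, P1:S(30), P2:I | bus: BusRd
[16] P1: load  L3 | P0:I, P1:S(50), P2:I | bus: none
[17] P1: store L2 := 95 | P0:I, P1:M(95), P2:I | bus: BusRdX
[18] P2: load  L5 | P0:I, P1:I, P2:M(85) | bus: none
[19] P2: load  L3 | P0:I, P1:S(50), P2:S(50) | bus: BusRd
[20] P1: store L5 := 41 | P0:I, P1:M(41), P2:I | bus: BusRdX,Flush
[21] P1: store L6 := 52 | P0:I, P1:M(52), P2:I | bus: BusRdX
[22] P0: store L5 := 48 | P0:M(48), P1:I, P2:I | bus: BusRdX,Flush
[23] P1: load  L6 | P0:I, P1:M(52), P2:I | bus: none
[24] P1: store L2 := 34 | P0:I, P1:M(34), P2:I | bus: none
[25] P1: store L2 := 92 | P0:I, P1:M(92), P2:I | bus: none
[26] P1: store L1 := 72 | P0:I, P1:M(72), P2:I | bus: BusRdX
[27] P1: load  L6 | P0:I, P1:M(52), P2:I | bus: none
[28] P0: store L3 := 8 | P0:M(8), P1:I, P2:I | bus: BusRdX
[29] P1: store L7 := 77 | P0:I, P1:M(77), P2:I | bus: BusRdX,Flush

state = I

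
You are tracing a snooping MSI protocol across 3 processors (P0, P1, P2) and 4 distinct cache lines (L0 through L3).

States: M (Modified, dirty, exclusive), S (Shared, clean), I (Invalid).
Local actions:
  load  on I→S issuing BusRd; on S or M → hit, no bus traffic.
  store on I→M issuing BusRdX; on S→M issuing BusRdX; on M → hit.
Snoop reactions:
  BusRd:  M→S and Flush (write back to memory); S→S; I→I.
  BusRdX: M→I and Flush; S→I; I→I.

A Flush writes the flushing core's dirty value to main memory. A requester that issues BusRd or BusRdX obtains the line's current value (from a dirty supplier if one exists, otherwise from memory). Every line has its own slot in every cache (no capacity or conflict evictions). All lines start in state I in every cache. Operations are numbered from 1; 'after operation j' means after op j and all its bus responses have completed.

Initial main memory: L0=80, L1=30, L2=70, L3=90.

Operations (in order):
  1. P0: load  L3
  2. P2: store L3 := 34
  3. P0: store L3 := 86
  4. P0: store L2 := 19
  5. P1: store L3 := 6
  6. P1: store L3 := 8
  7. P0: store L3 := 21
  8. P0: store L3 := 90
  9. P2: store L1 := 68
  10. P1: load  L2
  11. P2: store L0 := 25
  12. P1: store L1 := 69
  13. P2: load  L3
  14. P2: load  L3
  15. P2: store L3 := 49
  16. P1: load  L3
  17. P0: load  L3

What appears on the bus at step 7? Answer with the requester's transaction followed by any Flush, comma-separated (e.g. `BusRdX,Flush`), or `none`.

  op1 P0: load  L3 → S/I/I on L3; bus BusRd; mem=90
  op2 P2: store L3 := 34 → I/I/M on L3; bus BusRdX; mem=90
  op3 P0: store L3 := 86 → M/I/I on L3; bus BusRdX Flush; mem=34
  op4 P0: store L2 := 19 → M/I/I on L2; bus BusRdX; mem=70
  op5 P1: store L3 := 6 → I/M/I on L3; bus BusRdX Flush; mem=86
  op6 P1: store L3 := 8 → I/M/I on L3; bus (none); mem=86
  op7 P0: store L3 := 21 → M/I/I on L3; bus BusRdX Flush; mem=8
  op8 P0: store L3 := 90 → M/I/I on L3; bus (none); mem=8
  op9 P2: store L1 := 68 → I/I/M on L1; bus BusRdX; mem=30
  op10 P1: load  L2 → S/S/I on L2; bus BusRd Flush; mem=19
  op11 P2: store L0 := 25 → I/I/M on L0; bus BusRdX; mem=80
  op12 P1: store L1 := 69 → I/M/I on L1; bus BusRdX Flush; mem=68
  op13 P2: load  L3 → S/I/S on L3; bus BusRd Flush; mem=90
  op14 P2: load  L3 → S/I/S on L3; bus (none); mem=90
  op15 P2: store L3 := 49 → I/I/M on L3; bus BusRdX; mem=90
  op16 P1: load  L3 → I/S/S on L3; bus BusRd Flush; mem=49
  op17 P0: load  L3 → S/S/S on L3; bus BusRd; mem=49

bus = BusRdX,Flush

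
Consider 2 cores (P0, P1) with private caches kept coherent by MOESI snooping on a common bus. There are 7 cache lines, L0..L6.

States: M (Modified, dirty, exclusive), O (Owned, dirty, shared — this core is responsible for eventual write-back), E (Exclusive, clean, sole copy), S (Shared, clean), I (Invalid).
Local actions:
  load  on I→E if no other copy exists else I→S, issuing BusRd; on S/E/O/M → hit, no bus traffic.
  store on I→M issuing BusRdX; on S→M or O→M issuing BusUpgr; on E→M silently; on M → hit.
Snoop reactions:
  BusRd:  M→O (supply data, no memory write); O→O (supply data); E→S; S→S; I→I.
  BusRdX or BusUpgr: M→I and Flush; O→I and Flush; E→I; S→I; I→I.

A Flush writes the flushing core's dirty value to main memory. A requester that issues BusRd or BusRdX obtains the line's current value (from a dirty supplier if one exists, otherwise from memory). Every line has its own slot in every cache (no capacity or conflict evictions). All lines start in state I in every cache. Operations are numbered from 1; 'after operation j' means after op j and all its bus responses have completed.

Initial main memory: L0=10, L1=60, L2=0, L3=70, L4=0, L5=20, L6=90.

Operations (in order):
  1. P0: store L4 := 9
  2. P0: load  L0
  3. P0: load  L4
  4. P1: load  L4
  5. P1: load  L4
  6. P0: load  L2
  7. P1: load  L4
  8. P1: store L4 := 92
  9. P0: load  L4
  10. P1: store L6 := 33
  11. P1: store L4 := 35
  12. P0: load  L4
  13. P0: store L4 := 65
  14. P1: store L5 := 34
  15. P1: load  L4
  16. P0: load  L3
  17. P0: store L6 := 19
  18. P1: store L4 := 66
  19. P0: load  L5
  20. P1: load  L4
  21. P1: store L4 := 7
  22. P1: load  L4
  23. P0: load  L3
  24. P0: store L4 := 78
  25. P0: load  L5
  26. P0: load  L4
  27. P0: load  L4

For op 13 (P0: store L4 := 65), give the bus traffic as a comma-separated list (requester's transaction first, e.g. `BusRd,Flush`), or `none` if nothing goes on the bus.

1. P0: store L4 := 9  bus=[BusRdX]  L4: P0=M P1=I  mem[L4]=0
2. P0: load  L0  bus=[BusRd]  L0: P0=E P1=I  mem[L0]=10
3. P0: load  L4  bus=[-]  L4: P0=M P1=I  mem[L4]=0
4. P1: load  L4  bus=[BusRd]  L4: P0=O P1=S  mem[L4]=0
5. P1: load  L4  bus=[-]  L4: P0=O P1=S  mem[L4]=0
6. P0: load  L2  bus=[BusRd]  L2: P0=E P1=I  mem[L2]=0
7. P1: load  L4  bus=[-]  L4: P0=O P1=S  mem[L4]=0
8. P1: store L4 := 92  bus=[BusUpgr,Flush]  L4: P0=I P1=M  mem[L4]=9
9. P0: load  L4  bus=[BusRd]  L4: P0=S P1=O  mem[L4]=9
10. P1: store L6 := 33  bus=[BusRdX]  L6: P0=I P1=M  mem[L6]=90
11. P1: store L4 := 35  bus=[BusUpgr]  L4: P0=I P1=M  mem[L4]=9
12. P0: load  L4  bus=[BusRd]  L4: P0=S P1=O  mem[L4]=9
13. P0: store L4 := 65  bus=[BusUpgr,Flush]  L4: P0=M P1=I  mem[L4]=35
14. P1: store L5 := 34  bus=[BusRdX]  L5: P0=I P1=M  mem[L5]=20
15. P1: load  L4  bus=[BusRd]  L4: P0=O P1=S  mem[L4]=35
16. P0: load  L3  bus=[BusRd]  L3: P0=E P1=I  mem[L3]=70
17. P0: store L6 := 19  bus=[BusRdX,Flush]  L6: P0=M P1=I  mem[L6]=33
18. P1: store L4 := 66  bus=[BusUpgr,Flush]  L4: P0=I P1=M  mem[L4]=65
19. P0: load  L5  bus=[BusRd]  L5: P0=S P1=O  mem[L5]=20
20. P1: load  L4  bus=[-]  L4: P0=I P1=M  mem[L4]=65
21. P1: store L4 := 7  bus=[-]  L4: P0=I P1=M  mem[L4]=65
22. P1: load  L4  bus=[-]  L4: P0=I P1=M  mem[L4]=65
23. P0: load  L3  bus=[-]  L3: P0=E P1=I  mem[L3]=70
24. P0: store L4 := 78  bus=[BusRdX,Flush]  L4: P0=M P1=I  mem[L4]=7
25. P0: load  L5  bus=[-]  L5: P0=S P1=O  mem[L5]=20
26. P0: load  L4  bus=[-]  L4: P0=M P1=I  mem[L4]=7
27. P0: load  L4  bus=[-]  L4: P0=M P1=I  mem[L4]=7

bus = BusUpgr,Flush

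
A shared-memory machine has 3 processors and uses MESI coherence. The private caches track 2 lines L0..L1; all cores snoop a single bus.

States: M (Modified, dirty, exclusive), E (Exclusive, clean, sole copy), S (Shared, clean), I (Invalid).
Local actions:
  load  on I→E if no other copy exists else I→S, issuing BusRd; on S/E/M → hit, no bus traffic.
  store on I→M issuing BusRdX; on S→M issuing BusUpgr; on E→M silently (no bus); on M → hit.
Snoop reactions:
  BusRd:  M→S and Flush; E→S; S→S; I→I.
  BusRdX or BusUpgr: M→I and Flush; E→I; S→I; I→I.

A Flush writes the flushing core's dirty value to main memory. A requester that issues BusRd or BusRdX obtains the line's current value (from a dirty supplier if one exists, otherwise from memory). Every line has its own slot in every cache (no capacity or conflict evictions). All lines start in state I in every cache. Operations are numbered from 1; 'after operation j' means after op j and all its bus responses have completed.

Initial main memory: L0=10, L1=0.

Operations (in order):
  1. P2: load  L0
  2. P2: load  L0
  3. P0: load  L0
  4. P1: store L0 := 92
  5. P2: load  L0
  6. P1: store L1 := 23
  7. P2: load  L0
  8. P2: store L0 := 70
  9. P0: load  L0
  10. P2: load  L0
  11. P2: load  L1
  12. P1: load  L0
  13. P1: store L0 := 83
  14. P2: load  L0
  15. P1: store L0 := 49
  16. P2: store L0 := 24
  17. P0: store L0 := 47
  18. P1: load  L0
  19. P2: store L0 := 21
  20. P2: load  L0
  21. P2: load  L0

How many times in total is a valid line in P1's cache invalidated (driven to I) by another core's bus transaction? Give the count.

invalidations = 3

[1] P2: load  L0 | P0:I, P1:I, P2:E(10) | bus: BusRd
[2] P2: load  L0 | P0:I, P1:I, P2:E(10) | bus: none
[3] P0: load  L0 | P0:S(10), P1:I, P2:S(10) | bus: BusRd
[4] P1: store L0 := 92 | P0:I, P1:M(92), P2:I | bus: BusRdX
[5] P2: load  L0 | P0:I, P1:S(92), P2:S(92) | bus: BusRd,Flush
[6] P1: store L1 := 23 | P0:I, P1:M(23), P2:I | bus: BusRdX
[7] P2: load  L0 | P0:I, P1:S(92), P2:S(92) | bus: none
[8] P2: store L0 := 70 | P0:I, P1:I, P2:M(70) | bus: BusUpgr
[9] P0: load  L0 | P0:S(70), P1:I, P2:S(70) | bus: BusRd,Flush
[10] P2: load  L0 | P0:S(70), P1:I, P2:S(70) | bus: none
[11] P2: load  L1 | P0:I, P1:S(23), P2:S(23) | bus: BusRd,Flush
[12] P1: load  L0 | P0:S(70), P1:S(70), P2:S(70) | bus: BusRd
[13] P1: store L0 := 83 | P0:I, P1:M(83), P2:I | bus: BusUpgr
[14] P2: load  L0 | P0:I, P1:S(83), P2:S(83) | bus: BusRd,Flush
[15] P1: store L0 := 49 | P0:I, P1:M(49), P2:I | bus: BusUpgr
[16] P2: store L0 := 24 | P0:I, P1:I, P2:M(24) | bus: BusRdX,Flush
[17] P0: store L0 := 47 | P0:M(47), P1:I, P2:I | bus: BusRdX,Flush
[18] P1: load  L0 | P0:S(47), P1:S(47), P2:I | bus: BusRd,Flush
[19] P2: store L0 := 21 | P0:I, P1:I, P2:M(21) | bus: BusRdX
[20] P2: load  L0 | P0:I, P1:I, P2:M(21) | bus: none
[21] P2: load  L0 | P0:I, P1:I, P2:M(21) | bus: none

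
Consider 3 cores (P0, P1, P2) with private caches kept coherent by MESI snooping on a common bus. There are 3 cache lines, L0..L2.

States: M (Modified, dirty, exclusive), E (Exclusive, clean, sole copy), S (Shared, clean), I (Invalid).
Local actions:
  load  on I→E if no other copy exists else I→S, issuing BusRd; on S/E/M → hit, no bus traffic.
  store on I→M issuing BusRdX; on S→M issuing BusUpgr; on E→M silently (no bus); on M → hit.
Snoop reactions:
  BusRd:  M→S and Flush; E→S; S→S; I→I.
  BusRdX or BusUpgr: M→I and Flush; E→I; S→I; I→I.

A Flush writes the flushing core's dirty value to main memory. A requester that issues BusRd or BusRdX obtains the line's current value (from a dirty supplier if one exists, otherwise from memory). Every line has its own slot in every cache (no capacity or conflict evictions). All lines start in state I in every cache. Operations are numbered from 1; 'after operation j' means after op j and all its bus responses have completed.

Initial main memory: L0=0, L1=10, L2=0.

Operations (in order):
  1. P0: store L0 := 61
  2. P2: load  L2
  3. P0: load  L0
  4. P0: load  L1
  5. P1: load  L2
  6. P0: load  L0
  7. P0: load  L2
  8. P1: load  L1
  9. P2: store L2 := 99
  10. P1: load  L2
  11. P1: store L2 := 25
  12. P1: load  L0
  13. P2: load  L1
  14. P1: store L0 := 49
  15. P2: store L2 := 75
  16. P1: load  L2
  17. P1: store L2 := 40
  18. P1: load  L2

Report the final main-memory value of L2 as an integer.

  op1 P0: store L0 := 61 → M/I/I on L0; bus BusRdX; mem=0
  op2 P2: load  L2 → I/I/E on L2; bus BusRd; mem=0
  op3 P0: load  L0 → M/I/I on L0; bus (none); mem=0
  op4 P0: load  L1 → E/I/I on L1; bus BusRd; mem=10
  op5 P1: load  L2 → I/S/S on L2; bus BusRd; mem=0
  op6 P0: load  L0 → M/I/I on L0; bus (none); mem=0
  op7 P0: load  L2 → S/S/S on L2; bus BusRd; mem=0
  op8 P1: load  L1 → S/S/I on L1; bus BusRd; mem=10
  op9 P2: store L2 := 99 → I/I/M on L2; bus BusUpgr; mem=0
  op10 P1: load  L2 → I/S/S on L2; bus BusRd Flush; mem=99
  op11 P1: store L2 := 25 → I/M/I on L2; bus BusUpgr; mem=99
  op12 P1: load  L0 → S/S/I on L0; bus BusRd Flush; mem=61
  op13 P2: load  L1 → S/S/S on L1; bus BusRd; mem=10
  op14 P1: store L0 := 49 → I/M/I on L0; bus BusUpgr; mem=61
  op15 P2: store L2 := 75 → I/I/M on L2; bus BusRdX Flush; mem=25
  op16 P1: load  L2 → I/S/S on L2; bus BusRd Flush; mem=75
  op17 P1: store L2 := 40 → I/M/I on L2; bus BusUpgr; mem=75
  op18 P1: load  L2 → I/M/I on L2; bus (none); mem=75

memory[L2] = 75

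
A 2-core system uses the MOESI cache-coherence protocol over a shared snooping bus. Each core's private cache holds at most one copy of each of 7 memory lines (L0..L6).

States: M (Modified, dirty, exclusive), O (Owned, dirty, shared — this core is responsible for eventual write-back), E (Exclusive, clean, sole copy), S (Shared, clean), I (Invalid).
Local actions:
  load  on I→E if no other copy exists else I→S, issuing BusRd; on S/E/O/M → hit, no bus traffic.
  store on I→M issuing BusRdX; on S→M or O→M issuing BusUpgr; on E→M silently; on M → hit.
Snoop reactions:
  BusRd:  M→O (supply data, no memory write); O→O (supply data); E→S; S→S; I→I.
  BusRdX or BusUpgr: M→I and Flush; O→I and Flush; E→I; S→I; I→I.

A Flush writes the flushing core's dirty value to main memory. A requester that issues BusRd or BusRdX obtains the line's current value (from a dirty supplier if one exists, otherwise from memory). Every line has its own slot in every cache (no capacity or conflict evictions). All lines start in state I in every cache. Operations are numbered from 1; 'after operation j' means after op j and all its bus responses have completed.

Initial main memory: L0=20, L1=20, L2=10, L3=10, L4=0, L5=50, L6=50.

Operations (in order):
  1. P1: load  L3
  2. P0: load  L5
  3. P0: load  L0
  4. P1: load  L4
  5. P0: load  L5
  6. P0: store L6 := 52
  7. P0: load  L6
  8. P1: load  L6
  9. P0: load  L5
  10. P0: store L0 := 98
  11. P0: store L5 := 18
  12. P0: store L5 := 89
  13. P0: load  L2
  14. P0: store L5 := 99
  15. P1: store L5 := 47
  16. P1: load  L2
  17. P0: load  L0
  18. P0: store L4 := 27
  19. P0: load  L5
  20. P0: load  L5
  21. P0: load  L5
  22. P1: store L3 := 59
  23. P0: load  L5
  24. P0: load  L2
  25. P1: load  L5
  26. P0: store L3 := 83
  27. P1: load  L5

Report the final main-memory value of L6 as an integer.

memory[L6] = 50

  op1 P1: load  L3 → I/E on L3; bus BusRd; mem=10
  op2 P0: load  L5 → E/I on L5; bus BusRd; mem=50
  op3 P0: load  L0 → E/I on L0; bus BusRd; mem=20
  op4 P1: load  L4 → I/E on L4; bus BusRd; mem=0
  op5 P0: load  L5 → E/I on L5; bus (none); mem=50
  op6 P0: store L6 := 52 → M/I on L6; bus BusRdX; mem=50
  op7 P0: load  L6 → M/I on L6; bus (none); mem=50
  op8 P1: load  L6 → O/S on L6; bus BusRd; mem=50
  op9 P0: load  L5 → E/I on L5; bus (none); mem=50
  op10 P0: store L0 := 98 → M/I on L0; bus (none); mem=20
  op11 P0: store L5 := 18 → M/I on L5; bus (none); mem=50
  op12 P0: store L5 := 89 → M/I on L5; bus (none); mem=50
  op13 P0: load  L2 → E/I on L2; bus BusRd; mem=10
  op14 P0: store L5 := 99 → M/I on L5; bus (none); mem=50
  op15 P1: store L5 := 47 → I/M on L5; bus BusRdX Flush; mem=99
  op16 P1: load  L2 → S/S on L2; bus BusRd; mem=10
  op17 P0: load  L0 → M/I on L0; bus (none); mem=20
  op18 P0: store L4 := 27 → M/I on L4; bus BusRdX; mem=0
  op19 P0: load  L5 → S/O on L5; bus BusRd; mem=99
  op20 P0: load  L5 → S/O on L5; bus (none); mem=99
  op21 P0: load  L5 → S/O on L5; bus (none); mem=99
  op22 P1: store L3 := 59 → I/M on L3; bus (none); mem=10
  op23 P0: load  L5 → S/O on L5; bus (none); mem=99
  op24 P0: load  L2 → S/S on L2; bus (none); mem=10
  op25 P1: load  L5 → S/O on L5; bus (none); mem=99
  op26 P0: store L3 := 83 → M/I on L3; bus BusRdX Flush; mem=59
  op27 P1: load  L5 → S/O on L5; bus (none); mem=99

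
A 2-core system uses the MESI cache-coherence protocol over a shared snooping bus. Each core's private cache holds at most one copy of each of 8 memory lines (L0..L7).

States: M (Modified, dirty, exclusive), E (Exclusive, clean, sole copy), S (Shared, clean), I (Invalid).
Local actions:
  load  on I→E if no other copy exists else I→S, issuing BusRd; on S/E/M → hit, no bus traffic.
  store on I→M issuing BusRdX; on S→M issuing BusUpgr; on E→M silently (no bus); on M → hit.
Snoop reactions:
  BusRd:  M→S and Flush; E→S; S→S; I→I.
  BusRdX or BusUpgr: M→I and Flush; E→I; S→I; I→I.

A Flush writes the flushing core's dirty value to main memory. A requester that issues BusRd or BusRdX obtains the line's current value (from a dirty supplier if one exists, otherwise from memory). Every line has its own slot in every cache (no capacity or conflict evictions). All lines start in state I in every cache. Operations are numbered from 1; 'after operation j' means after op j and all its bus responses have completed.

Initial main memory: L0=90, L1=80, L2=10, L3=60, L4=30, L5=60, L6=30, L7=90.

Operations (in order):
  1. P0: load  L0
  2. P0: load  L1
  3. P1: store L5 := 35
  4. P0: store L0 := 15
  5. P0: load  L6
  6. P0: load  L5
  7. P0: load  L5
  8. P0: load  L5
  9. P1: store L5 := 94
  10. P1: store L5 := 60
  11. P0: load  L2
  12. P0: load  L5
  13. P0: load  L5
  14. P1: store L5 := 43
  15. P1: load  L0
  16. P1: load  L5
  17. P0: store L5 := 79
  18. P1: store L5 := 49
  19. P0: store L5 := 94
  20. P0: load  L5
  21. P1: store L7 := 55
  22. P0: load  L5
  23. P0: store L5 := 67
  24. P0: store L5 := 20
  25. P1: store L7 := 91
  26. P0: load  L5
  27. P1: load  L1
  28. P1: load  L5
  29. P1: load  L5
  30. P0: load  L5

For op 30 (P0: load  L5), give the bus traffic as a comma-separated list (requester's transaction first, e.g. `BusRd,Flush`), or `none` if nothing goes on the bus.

bus = none

1. P0: load  L0  bus=[BusRd]  L0: P0=E P1=I  mem[L0]=90
2. P0: load  L1  bus=[BusRd]  L1: P0=E P1=I  mem[L1]=80
3. P1: store L5 := 35  bus=[BusRdX]  L5: P0=I P1=M  mem[L5]=60
4. P0: store L0 := 15  bus=[-]  L0: P0=M P1=I  mem[L0]=90
5. P0: load  L6  bus=[BusRd]  L6: P0=E P1=I  mem[L6]=30
6. P0: load  L5  bus=[BusRd,Flush]  L5: P0=S P1=S  mem[L5]=35
7. P0: load  L5  bus=[-]  L5: P0=S P1=S  mem[L5]=35
8. P0: load  L5  bus=[-]  L5: P0=S P1=S  mem[L5]=35
9. P1: store L5 := 94  bus=[BusUpgr]  L5: P0=I P1=M  mem[L5]=35
10. P1: store L5 := 60  bus=[-]  L5: P0=I P1=M  mem[L5]=35
11. P0: load  L2  bus=[BusRd]  L2: P0=E P1=I  mem[L2]=10
12. P0: load  L5  bus=[BusRd,Flush]  L5: P0=S P1=S  mem[L5]=60
13. P0: load  L5  bus=[-]  L5: P0=S P1=S  mem[L5]=60
14. P1: store L5 := 43  bus=[BusUpgr]  L5: P0=I P1=M  mem[L5]=60
15. P1: load  L0  bus=[BusRd,Flush]  L0: P0=S P1=S  mem[L0]=15
16. P1: load  L5  bus=[-]  L5: P0=I P1=M  mem[L5]=60
17. P0: store L5 := 79  bus=[BusRdX,Flush]  L5: P0=M P1=I  mem[L5]=43
18. P1: store L5 := 49  bus=[BusRdX,Flush]  L5: P0=I P1=M  mem[L5]=79
19. P0: store L5 := 94  bus=[BusRdX,Flush]  L5: P0=M P1=I  mem[L5]=49
20. P0: load  L5  bus=[-]  L5: P0=M P1=I  mem[L5]=49
21. P1: store L7 := 55  bus=[BusRdX]  L7: P0=I P1=M  mem[L7]=90
22. P0: load  L5  bus=[-]  L5: P0=M P1=I  mem[L5]=49
23. P0: store L5 := 67  bus=[-]  L5: P0=M P1=I  mem[L5]=49
24. P0: store L5 := 20  bus=[-]  L5: P0=M P1=I  mem[L5]=49
25. P1: store L7 := 91  bus=[-]  L7: P0=I P1=M  mem[L7]=90
26. P0: load  L5  bus=[-]  L5: P0=M P1=I  mem[L5]=49
27. P1: load  L1  bus=[BusRd]  L1: P0=S P1=S  mem[L1]=80
28. P1: load  L5  bus=[BusRd,Flush]  L5: P0=S P1=S  mem[L5]=20
29. P1: load  L5  bus=[-]  L5: P0=S P1=S  mem[L5]=20
30. P0: load  L5  bus=[-]  L5: P0=S P1=S  mem[L5]=20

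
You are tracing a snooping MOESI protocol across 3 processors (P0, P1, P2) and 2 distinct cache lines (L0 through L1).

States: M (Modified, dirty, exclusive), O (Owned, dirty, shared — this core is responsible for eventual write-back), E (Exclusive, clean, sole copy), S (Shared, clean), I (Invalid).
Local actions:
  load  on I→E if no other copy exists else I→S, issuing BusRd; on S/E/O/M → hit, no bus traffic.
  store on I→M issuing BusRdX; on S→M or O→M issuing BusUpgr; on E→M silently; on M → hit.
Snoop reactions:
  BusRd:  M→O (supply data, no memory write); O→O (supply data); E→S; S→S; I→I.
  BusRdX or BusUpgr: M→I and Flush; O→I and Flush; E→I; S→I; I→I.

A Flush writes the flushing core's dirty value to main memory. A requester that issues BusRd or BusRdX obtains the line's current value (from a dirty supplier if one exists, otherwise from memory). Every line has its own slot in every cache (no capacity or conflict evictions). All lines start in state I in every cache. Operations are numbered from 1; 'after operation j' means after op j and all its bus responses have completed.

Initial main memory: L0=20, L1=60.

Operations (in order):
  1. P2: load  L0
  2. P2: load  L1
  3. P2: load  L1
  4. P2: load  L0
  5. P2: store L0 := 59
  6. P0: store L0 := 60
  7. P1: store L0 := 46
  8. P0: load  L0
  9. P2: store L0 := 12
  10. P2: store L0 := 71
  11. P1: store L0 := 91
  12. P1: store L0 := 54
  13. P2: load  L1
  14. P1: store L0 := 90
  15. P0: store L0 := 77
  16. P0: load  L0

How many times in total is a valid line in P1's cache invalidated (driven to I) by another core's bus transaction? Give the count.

invalidations = 2

[1] P2: load  L0 | P0:I, P1:I, P2:E(20) | bus: BusRd
[2] P2: load  L1 | P0:I, P1:I, P2:E(60) | bus: BusRd
[3] P2: load  L1 | P0:I, P1:I, P2:E(60) | bus: none
[4] P2: load  L0 | P0:I, P1:I, P2:E(20) | bus: none
[5] P2: store L0 := 59 | P0:I, P1:I, P2:M(59) | bus: none
[6] P0: store L0 := 60 | P0:M(60), P1:I, P2:I | bus: BusRdX,Flush
[7] P1: store L0 := 46 | P0:I, P1:M(46), P2:I | bus: BusRdX,Flush
[8] P0: load  L0 | P0:S(46), P1:O(46), P2:I | bus: BusRd
[9] P2: store L0 := 12 | P0:I, P1:I, P2:M(12) | bus: BusRdX,Flush
[10] P2: store L0 := 71 | P0:I, P1:I, P2:M(71) | bus: none
[11] P1: store L0 := 91 | P0:I, P1:M(91), P2:I | bus: BusRdX,Flush
[12] P1: store L0 := 54 | P0:I, P1:M(54), P2:I | bus: none
[13] P2: load  L1 | P0:I, P1:I, P2:E(60) | bus: none
[14] P1: store L0 := 90 | P0:I, P1:M(90), P2:I | bus: none
[15] P0: store L0 := 77 | P0:M(77), P1:I, P2:I | bus: BusRdX,Flush
[16] P0: load  L0 | P0:M(77), P1:I, P2:I | bus: none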